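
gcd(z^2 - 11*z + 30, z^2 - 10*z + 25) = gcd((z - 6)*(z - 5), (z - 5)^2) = z - 5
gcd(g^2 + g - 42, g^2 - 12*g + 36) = g - 6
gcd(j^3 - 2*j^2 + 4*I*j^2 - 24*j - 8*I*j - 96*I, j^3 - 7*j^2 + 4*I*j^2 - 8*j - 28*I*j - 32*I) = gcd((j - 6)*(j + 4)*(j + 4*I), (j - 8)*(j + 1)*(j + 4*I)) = j + 4*I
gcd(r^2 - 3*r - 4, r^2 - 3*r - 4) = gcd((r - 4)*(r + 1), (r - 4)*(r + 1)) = r^2 - 3*r - 4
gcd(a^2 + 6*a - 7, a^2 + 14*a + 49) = a + 7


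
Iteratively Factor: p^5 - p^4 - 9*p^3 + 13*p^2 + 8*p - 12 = (p + 1)*(p^4 - 2*p^3 - 7*p^2 + 20*p - 12) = (p + 1)*(p + 3)*(p^3 - 5*p^2 + 8*p - 4) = (p - 2)*(p + 1)*(p + 3)*(p^2 - 3*p + 2) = (p - 2)*(p - 1)*(p + 1)*(p + 3)*(p - 2)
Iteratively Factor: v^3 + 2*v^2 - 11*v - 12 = (v + 4)*(v^2 - 2*v - 3) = (v - 3)*(v + 4)*(v + 1)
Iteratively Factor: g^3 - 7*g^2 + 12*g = (g)*(g^2 - 7*g + 12) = g*(g - 4)*(g - 3)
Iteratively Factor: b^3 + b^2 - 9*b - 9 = (b - 3)*(b^2 + 4*b + 3) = (b - 3)*(b + 3)*(b + 1)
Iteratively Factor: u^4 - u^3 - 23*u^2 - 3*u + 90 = (u + 3)*(u^3 - 4*u^2 - 11*u + 30) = (u - 2)*(u + 3)*(u^2 - 2*u - 15) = (u - 5)*(u - 2)*(u + 3)*(u + 3)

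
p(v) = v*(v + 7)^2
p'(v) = v*(2*v + 14) + (v + 7)^2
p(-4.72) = -24.54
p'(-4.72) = -16.32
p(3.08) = 312.95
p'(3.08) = 163.70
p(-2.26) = -50.78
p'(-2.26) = 1.04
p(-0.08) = -3.83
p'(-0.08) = 46.78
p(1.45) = 103.53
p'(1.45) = 95.91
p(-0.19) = -8.81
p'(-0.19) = 43.79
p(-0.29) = -13.06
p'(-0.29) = 41.13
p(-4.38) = -30.07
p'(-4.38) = -16.09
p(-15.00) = -960.00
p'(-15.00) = 304.00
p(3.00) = 300.00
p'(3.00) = 160.00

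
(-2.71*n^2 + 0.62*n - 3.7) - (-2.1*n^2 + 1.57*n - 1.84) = -0.61*n^2 - 0.95*n - 1.86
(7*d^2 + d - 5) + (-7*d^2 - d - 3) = -8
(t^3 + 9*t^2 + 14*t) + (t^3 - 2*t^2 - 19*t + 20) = 2*t^3 + 7*t^2 - 5*t + 20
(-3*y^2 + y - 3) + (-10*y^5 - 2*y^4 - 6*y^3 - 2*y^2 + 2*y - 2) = -10*y^5 - 2*y^4 - 6*y^3 - 5*y^2 + 3*y - 5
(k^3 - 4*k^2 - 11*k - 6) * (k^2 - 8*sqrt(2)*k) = k^5 - 8*sqrt(2)*k^4 - 4*k^4 - 11*k^3 + 32*sqrt(2)*k^3 - 6*k^2 + 88*sqrt(2)*k^2 + 48*sqrt(2)*k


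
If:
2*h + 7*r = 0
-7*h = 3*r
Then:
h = 0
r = 0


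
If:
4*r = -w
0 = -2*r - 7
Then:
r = -7/2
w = 14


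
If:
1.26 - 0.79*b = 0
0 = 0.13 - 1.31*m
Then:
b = 1.59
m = 0.10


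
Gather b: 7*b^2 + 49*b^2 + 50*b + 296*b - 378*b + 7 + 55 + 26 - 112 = 56*b^2 - 32*b - 24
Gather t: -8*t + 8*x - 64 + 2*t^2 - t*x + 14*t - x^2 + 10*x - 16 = 2*t^2 + t*(6 - x) - x^2 + 18*x - 80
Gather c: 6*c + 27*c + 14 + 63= 33*c + 77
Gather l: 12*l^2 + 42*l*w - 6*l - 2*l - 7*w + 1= 12*l^2 + l*(42*w - 8) - 7*w + 1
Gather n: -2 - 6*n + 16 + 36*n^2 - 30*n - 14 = 36*n^2 - 36*n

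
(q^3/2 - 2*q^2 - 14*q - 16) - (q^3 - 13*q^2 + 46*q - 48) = -q^3/2 + 11*q^2 - 60*q + 32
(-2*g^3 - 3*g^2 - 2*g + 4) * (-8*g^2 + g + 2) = 16*g^5 + 22*g^4 + 9*g^3 - 40*g^2 + 8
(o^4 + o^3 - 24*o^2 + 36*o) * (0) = 0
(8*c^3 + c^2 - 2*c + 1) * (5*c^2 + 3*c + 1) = 40*c^5 + 29*c^4 + c^3 + c + 1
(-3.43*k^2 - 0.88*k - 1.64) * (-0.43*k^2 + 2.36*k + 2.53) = 1.4749*k^4 - 7.7164*k^3 - 10.0495*k^2 - 6.0968*k - 4.1492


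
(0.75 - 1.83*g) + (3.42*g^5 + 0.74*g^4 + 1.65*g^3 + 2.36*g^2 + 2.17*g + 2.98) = 3.42*g^5 + 0.74*g^4 + 1.65*g^3 + 2.36*g^2 + 0.34*g + 3.73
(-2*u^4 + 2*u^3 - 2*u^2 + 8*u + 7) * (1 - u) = 2*u^5 - 4*u^4 + 4*u^3 - 10*u^2 + u + 7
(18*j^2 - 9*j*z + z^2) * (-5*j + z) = -90*j^3 + 63*j^2*z - 14*j*z^2 + z^3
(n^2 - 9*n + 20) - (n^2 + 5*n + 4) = 16 - 14*n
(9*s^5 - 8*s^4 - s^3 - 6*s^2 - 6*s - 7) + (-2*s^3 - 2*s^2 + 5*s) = 9*s^5 - 8*s^4 - 3*s^3 - 8*s^2 - s - 7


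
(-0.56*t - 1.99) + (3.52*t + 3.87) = 2.96*t + 1.88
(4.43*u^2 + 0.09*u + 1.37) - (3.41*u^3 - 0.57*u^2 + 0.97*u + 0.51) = -3.41*u^3 + 5.0*u^2 - 0.88*u + 0.86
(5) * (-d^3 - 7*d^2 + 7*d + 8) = -5*d^3 - 35*d^2 + 35*d + 40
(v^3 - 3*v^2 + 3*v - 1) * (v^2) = v^5 - 3*v^4 + 3*v^3 - v^2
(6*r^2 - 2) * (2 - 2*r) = -12*r^3 + 12*r^2 + 4*r - 4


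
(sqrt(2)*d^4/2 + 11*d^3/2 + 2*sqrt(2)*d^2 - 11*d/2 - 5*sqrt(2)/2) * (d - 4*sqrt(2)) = sqrt(2)*d^5/2 + 3*d^4/2 - 20*sqrt(2)*d^3 - 43*d^2/2 + 39*sqrt(2)*d/2 + 20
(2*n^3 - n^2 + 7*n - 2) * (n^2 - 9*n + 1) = 2*n^5 - 19*n^4 + 18*n^3 - 66*n^2 + 25*n - 2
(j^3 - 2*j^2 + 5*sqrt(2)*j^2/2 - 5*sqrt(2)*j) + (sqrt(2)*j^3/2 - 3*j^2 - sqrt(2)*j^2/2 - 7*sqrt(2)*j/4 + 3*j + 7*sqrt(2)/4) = sqrt(2)*j^3/2 + j^3 - 5*j^2 + 2*sqrt(2)*j^2 - 27*sqrt(2)*j/4 + 3*j + 7*sqrt(2)/4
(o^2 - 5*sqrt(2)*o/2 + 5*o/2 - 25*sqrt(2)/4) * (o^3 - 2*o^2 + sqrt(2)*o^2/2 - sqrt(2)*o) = o^5 - 2*sqrt(2)*o^4 + o^4/2 - 15*o^3/2 - sqrt(2)*o^3 - 5*o^2/4 + 10*sqrt(2)*o^2 + 25*o/2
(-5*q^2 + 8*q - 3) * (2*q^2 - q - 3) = -10*q^4 + 21*q^3 + q^2 - 21*q + 9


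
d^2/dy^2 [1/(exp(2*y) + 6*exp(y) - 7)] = 2*(4*(exp(y) + 3)^2*exp(y) - (2*exp(y) + 3)*(exp(2*y) + 6*exp(y) - 7))*exp(y)/(exp(2*y) + 6*exp(y) - 7)^3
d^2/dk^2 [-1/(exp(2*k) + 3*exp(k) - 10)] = (-2*(2*exp(k) + 3)^2*exp(k) + (4*exp(k) + 3)*(exp(2*k) + 3*exp(k) - 10))*exp(k)/(exp(2*k) + 3*exp(k) - 10)^3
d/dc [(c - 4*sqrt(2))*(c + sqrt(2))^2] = 3*c^2 - 4*sqrt(2)*c - 14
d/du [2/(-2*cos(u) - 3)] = -4*sin(u)/(2*cos(u) + 3)^2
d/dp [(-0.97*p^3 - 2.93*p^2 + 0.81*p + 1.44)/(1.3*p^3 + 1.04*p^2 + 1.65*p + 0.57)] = (2.8002*p^4 - 5.307*p^3 - 12.9516*p^2 - 6.3354*p - 1.9143)/(1.69*p^6 + 2.704*p^5 + 5.3716*p^4 + 4.914*p^3 + 3.9081*p^2 + 1.881*p + 0.3249)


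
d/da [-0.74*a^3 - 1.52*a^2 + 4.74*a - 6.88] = -2.22*a^2 - 3.04*a + 4.74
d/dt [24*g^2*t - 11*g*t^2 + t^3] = 24*g^2 - 22*g*t + 3*t^2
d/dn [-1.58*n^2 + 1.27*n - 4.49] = 1.27 - 3.16*n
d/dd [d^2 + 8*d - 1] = 2*d + 8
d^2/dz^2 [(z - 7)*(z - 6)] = 2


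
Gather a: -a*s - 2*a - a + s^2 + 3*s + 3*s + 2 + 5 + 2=a*(-s - 3) + s^2 + 6*s + 9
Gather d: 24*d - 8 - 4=24*d - 12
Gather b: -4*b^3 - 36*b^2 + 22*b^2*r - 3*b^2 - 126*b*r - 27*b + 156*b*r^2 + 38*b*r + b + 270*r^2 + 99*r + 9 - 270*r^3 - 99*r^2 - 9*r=-4*b^3 + b^2*(22*r - 39) + b*(156*r^2 - 88*r - 26) - 270*r^3 + 171*r^2 + 90*r + 9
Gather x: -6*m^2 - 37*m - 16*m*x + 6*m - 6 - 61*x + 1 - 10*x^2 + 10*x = -6*m^2 - 31*m - 10*x^2 + x*(-16*m - 51) - 5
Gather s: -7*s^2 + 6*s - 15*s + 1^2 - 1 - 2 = -7*s^2 - 9*s - 2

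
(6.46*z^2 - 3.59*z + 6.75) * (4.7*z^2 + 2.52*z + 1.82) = 30.362*z^4 - 0.593800000000002*z^3 + 34.4354*z^2 + 10.4762*z + 12.285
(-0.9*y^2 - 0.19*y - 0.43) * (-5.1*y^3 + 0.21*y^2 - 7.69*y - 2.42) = 4.59*y^5 + 0.78*y^4 + 9.0741*y^3 + 3.5488*y^2 + 3.7665*y + 1.0406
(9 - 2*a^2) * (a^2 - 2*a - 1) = -2*a^4 + 4*a^3 + 11*a^2 - 18*a - 9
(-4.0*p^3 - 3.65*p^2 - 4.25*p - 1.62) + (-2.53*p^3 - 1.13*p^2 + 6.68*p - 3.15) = -6.53*p^3 - 4.78*p^2 + 2.43*p - 4.77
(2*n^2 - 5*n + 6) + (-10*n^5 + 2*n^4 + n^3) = -10*n^5 + 2*n^4 + n^3 + 2*n^2 - 5*n + 6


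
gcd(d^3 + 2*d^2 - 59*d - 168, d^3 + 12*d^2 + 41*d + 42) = d^2 + 10*d + 21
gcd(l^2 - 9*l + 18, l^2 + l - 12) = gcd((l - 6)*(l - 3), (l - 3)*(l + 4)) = l - 3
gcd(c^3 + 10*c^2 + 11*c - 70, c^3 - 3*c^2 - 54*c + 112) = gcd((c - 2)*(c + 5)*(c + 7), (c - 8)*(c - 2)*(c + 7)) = c^2 + 5*c - 14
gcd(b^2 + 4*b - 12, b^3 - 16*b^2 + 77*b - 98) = b - 2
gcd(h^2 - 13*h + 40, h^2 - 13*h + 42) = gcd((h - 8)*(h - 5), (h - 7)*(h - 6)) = 1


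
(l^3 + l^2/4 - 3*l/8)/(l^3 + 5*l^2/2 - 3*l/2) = (l + 3/4)/(l + 3)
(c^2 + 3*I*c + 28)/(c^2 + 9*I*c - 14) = (c - 4*I)/(c + 2*I)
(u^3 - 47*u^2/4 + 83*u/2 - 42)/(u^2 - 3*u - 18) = (u^2 - 23*u/4 + 7)/(u + 3)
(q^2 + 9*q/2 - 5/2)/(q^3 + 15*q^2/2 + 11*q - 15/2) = 1/(q + 3)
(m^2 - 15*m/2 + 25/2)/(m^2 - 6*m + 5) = (m - 5/2)/(m - 1)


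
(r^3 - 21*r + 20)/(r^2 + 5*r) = r - 5 + 4/r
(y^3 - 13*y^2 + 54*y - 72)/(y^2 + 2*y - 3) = (y^3 - 13*y^2 + 54*y - 72)/(y^2 + 2*y - 3)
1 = 1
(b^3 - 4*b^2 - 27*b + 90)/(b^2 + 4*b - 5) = (b^2 - 9*b + 18)/(b - 1)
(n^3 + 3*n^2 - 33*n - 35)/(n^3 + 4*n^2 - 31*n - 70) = (n + 1)/(n + 2)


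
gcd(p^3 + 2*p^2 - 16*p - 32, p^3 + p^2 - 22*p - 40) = p^2 + 6*p + 8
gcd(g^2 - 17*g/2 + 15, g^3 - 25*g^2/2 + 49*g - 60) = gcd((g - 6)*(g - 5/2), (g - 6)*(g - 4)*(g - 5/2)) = g^2 - 17*g/2 + 15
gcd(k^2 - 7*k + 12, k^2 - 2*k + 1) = 1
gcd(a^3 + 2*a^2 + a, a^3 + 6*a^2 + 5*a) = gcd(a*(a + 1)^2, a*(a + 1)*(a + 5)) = a^2 + a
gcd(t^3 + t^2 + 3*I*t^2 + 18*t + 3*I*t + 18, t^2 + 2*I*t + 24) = t + 6*I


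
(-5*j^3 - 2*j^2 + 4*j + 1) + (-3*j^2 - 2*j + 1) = -5*j^3 - 5*j^2 + 2*j + 2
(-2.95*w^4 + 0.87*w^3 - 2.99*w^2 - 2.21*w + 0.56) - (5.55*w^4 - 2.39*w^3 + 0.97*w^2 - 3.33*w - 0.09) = -8.5*w^4 + 3.26*w^3 - 3.96*w^2 + 1.12*w + 0.65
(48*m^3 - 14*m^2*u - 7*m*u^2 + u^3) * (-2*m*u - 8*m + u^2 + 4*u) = -96*m^4*u - 384*m^4 + 76*m^3*u^2 + 304*m^3*u - 9*m*u^4 - 36*m*u^3 + u^5 + 4*u^4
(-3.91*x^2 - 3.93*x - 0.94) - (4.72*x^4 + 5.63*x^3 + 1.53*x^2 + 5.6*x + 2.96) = -4.72*x^4 - 5.63*x^3 - 5.44*x^2 - 9.53*x - 3.9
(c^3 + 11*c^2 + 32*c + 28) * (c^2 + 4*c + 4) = c^5 + 15*c^4 + 80*c^3 + 200*c^2 + 240*c + 112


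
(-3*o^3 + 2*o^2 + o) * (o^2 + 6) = -3*o^5 + 2*o^4 - 17*o^3 + 12*o^2 + 6*o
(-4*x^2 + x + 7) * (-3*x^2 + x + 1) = 12*x^4 - 7*x^3 - 24*x^2 + 8*x + 7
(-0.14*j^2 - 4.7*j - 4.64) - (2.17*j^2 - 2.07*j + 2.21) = -2.31*j^2 - 2.63*j - 6.85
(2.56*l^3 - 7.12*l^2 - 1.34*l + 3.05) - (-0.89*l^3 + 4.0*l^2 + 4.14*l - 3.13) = 3.45*l^3 - 11.12*l^2 - 5.48*l + 6.18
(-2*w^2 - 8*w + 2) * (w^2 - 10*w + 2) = -2*w^4 + 12*w^3 + 78*w^2 - 36*w + 4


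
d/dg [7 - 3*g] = -3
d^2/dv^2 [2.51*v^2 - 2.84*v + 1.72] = 5.02000000000000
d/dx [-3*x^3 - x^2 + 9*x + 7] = -9*x^2 - 2*x + 9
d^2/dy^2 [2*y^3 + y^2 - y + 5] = 12*y + 2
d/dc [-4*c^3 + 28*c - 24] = 28 - 12*c^2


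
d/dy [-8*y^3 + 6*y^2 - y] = -24*y^2 + 12*y - 1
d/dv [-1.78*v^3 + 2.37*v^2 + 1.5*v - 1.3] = -5.34*v^2 + 4.74*v + 1.5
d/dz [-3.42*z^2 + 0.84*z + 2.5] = 0.84 - 6.84*z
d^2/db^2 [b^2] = 2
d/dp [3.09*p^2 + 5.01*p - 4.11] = 6.18*p + 5.01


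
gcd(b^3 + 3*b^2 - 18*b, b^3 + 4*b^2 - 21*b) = b^2 - 3*b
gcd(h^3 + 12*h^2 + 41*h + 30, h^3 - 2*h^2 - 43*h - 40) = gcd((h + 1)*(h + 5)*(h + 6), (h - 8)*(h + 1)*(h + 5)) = h^2 + 6*h + 5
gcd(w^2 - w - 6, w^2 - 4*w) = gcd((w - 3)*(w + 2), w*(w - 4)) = 1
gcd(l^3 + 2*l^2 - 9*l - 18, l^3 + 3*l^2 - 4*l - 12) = l^2 + 5*l + 6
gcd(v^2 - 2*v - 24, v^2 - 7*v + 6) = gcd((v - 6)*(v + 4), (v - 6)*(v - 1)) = v - 6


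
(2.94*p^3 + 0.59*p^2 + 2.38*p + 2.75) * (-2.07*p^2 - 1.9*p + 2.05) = -6.0858*p^5 - 6.8073*p^4 - 0.0206000000000008*p^3 - 9.005*p^2 - 0.346*p + 5.6375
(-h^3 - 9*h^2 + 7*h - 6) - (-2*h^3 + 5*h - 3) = h^3 - 9*h^2 + 2*h - 3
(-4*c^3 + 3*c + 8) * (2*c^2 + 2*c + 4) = -8*c^5 - 8*c^4 - 10*c^3 + 22*c^2 + 28*c + 32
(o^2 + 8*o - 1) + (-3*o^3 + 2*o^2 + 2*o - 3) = -3*o^3 + 3*o^2 + 10*o - 4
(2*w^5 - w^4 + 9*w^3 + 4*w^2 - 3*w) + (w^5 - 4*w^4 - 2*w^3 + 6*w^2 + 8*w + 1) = 3*w^5 - 5*w^4 + 7*w^3 + 10*w^2 + 5*w + 1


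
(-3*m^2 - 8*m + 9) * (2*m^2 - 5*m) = -6*m^4 - m^3 + 58*m^2 - 45*m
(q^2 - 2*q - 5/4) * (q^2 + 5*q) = q^4 + 3*q^3 - 45*q^2/4 - 25*q/4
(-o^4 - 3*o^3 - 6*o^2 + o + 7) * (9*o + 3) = -9*o^5 - 30*o^4 - 63*o^3 - 9*o^2 + 66*o + 21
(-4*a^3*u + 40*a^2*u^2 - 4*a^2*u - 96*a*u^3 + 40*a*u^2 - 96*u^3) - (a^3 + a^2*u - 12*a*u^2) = -4*a^3*u - a^3 + 40*a^2*u^2 - 5*a^2*u - 96*a*u^3 + 52*a*u^2 - 96*u^3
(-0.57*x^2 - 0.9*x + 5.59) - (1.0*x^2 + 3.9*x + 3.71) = -1.57*x^2 - 4.8*x + 1.88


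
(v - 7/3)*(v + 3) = v^2 + 2*v/3 - 7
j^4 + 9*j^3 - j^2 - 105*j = j*(j - 3)*(j + 5)*(j + 7)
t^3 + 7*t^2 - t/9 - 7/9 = (t - 1/3)*(t + 1/3)*(t + 7)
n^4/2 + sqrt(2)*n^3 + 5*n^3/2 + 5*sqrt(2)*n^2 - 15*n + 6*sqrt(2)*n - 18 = (n/2 + 1)*(n + 3)*(n - sqrt(2))*(n + 3*sqrt(2))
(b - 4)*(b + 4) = b^2 - 16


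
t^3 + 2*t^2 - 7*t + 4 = (t - 1)^2*(t + 4)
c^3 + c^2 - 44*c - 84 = (c - 7)*(c + 2)*(c + 6)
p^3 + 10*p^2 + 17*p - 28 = (p - 1)*(p + 4)*(p + 7)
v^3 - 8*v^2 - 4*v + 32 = (v - 8)*(v - 2)*(v + 2)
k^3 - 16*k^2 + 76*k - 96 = (k - 8)*(k - 6)*(k - 2)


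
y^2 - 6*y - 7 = (y - 7)*(y + 1)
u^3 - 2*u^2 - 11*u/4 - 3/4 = (u - 3)*(u + 1/2)^2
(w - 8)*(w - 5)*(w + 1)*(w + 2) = w^4 - 10*w^3 + 3*w^2 + 94*w + 80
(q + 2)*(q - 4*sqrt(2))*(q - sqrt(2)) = q^3 - 5*sqrt(2)*q^2 + 2*q^2 - 10*sqrt(2)*q + 8*q + 16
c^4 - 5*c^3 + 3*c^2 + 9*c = c*(c - 3)^2*(c + 1)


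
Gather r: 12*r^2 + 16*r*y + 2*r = 12*r^2 + r*(16*y + 2)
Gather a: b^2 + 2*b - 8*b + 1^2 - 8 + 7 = b^2 - 6*b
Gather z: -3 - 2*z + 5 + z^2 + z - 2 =z^2 - z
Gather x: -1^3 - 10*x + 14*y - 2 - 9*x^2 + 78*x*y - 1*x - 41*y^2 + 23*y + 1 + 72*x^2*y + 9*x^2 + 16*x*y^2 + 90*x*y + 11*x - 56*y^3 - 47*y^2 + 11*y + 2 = 72*x^2*y + x*(16*y^2 + 168*y) - 56*y^3 - 88*y^2 + 48*y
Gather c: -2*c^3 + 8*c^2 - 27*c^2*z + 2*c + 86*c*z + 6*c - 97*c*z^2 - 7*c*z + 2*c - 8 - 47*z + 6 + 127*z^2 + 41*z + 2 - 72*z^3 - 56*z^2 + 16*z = -2*c^3 + c^2*(8 - 27*z) + c*(-97*z^2 + 79*z + 10) - 72*z^3 + 71*z^2 + 10*z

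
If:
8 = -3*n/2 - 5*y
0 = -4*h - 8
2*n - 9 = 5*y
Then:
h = -2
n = 2/7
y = -59/35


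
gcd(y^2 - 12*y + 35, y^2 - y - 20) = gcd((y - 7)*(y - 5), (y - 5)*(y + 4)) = y - 5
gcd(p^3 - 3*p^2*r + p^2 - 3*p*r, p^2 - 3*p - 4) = p + 1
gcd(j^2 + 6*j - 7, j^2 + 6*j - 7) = j^2 + 6*j - 7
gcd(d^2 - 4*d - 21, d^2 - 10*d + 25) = 1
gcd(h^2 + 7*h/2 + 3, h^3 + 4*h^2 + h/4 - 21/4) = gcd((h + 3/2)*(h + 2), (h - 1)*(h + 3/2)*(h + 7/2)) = h + 3/2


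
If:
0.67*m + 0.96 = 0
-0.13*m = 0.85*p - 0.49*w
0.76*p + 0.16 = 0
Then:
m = -1.43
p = -0.21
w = -0.75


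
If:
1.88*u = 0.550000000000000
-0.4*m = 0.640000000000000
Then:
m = -1.60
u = 0.29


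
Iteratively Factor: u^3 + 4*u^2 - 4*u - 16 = (u - 2)*(u^2 + 6*u + 8) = (u - 2)*(u + 2)*(u + 4)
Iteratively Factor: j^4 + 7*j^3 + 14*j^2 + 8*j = (j + 1)*(j^3 + 6*j^2 + 8*j) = (j + 1)*(j + 2)*(j^2 + 4*j) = (j + 1)*(j + 2)*(j + 4)*(j)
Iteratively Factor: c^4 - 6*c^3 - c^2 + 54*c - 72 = (c + 3)*(c^3 - 9*c^2 + 26*c - 24) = (c - 3)*(c + 3)*(c^2 - 6*c + 8) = (c - 4)*(c - 3)*(c + 3)*(c - 2)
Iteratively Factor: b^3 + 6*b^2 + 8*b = (b + 4)*(b^2 + 2*b) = b*(b + 4)*(b + 2)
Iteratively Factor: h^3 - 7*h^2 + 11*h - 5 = (h - 5)*(h^2 - 2*h + 1) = (h - 5)*(h - 1)*(h - 1)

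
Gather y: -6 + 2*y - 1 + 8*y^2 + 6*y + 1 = 8*y^2 + 8*y - 6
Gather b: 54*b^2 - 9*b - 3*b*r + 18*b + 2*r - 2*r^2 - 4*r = 54*b^2 + b*(9 - 3*r) - 2*r^2 - 2*r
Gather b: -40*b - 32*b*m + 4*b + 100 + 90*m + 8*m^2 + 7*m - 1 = b*(-32*m - 36) + 8*m^2 + 97*m + 99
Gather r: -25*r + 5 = 5 - 25*r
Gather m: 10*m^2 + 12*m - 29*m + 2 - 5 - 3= 10*m^2 - 17*m - 6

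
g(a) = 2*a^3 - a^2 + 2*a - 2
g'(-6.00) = 230.00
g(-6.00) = -482.00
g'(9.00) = 470.00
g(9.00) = 1393.00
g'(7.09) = 289.43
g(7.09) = 674.71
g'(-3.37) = 76.88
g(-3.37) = -96.64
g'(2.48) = 33.94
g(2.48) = 27.32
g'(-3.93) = 102.53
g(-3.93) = -146.70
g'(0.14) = 1.84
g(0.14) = -1.73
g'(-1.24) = 13.71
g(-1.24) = -9.83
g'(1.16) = 7.75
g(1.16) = 2.10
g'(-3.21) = 70.24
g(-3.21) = -84.88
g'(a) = 6*a^2 - 2*a + 2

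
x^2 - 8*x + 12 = (x - 6)*(x - 2)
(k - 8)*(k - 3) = k^2 - 11*k + 24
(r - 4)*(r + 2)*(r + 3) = r^3 + r^2 - 14*r - 24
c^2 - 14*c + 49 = (c - 7)^2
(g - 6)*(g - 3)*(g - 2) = g^3 - 11*g^2 + 36*g - 36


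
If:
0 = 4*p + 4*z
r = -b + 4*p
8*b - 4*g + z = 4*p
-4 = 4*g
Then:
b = -5*z/8 - 1/2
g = -1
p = -z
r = 1/2 - 27*z/8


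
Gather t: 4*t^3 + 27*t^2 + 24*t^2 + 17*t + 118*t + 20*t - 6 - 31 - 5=4*t^3 + 51*t^2 + 155*t - 42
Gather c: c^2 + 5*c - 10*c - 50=c^2 - 5*c - 50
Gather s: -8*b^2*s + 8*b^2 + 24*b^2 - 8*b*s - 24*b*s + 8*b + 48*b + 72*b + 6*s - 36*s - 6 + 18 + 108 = 32*b^2 + 128*b + s*(-8*b^2 - 32*b - 30) + 120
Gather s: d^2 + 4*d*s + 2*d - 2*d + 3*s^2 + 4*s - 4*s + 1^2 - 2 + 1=d^2 + 4*d*s + 3*s^2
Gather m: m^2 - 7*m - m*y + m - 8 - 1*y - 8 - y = m^2 + m*(-y - 6) - 2*y - 16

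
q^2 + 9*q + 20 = (q + 4)*(q + 5)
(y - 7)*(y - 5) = y^2 - 12*y + 35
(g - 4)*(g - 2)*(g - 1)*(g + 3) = g^4 - 4*g^3 - 7*g^2 + 34*g - 24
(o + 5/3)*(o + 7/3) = o^2 + 4*o + 35/9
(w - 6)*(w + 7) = w^2 + w - 42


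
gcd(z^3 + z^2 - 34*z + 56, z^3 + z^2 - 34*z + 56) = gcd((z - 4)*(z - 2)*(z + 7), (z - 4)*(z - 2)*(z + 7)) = z^3 + z^2 - 34*z + 56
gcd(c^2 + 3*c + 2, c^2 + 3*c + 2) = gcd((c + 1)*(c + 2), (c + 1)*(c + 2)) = c^2 + 3*c + 2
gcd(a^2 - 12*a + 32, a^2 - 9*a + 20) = a - 4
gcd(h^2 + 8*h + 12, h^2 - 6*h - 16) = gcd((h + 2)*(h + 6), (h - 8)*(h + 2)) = h + 2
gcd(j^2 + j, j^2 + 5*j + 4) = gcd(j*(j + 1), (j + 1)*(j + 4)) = j + 1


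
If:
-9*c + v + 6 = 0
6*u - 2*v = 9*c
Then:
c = v/9 + 2/3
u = v/2 + 1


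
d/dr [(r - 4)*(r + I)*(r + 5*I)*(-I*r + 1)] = -4*I*r^3 + r^2*(21 + 12*I) - r*(56 - 22*I) - 5 - 44*I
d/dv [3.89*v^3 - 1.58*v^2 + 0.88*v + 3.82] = 11.67*v^2 - 3.16*v + 0.88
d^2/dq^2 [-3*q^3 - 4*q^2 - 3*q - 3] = -18*q - 8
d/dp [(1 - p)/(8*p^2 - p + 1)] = (-8*p^2 + p + (p - 1)*(16*p - 1) - 1)/(8*p^2 - p + 1)^2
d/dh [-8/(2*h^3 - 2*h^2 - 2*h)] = 4*(3*h^2 - 2*h - 1)/(h^2*(-h^2 + h + 1)^2)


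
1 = 1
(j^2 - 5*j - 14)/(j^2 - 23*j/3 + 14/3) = 3*(j + 2)/(3*j - 2)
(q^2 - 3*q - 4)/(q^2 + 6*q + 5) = (q - 4)/(q + 5)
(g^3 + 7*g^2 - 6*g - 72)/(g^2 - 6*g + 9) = (g^2 + 10*g + 24)/(g - 3)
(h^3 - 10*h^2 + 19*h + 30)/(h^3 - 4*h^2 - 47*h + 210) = (h + 1)/(h + 7)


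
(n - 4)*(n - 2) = n^2 - 6*n + 8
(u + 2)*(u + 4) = u^2 + 6*u + 8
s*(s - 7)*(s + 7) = s^3 - 49*s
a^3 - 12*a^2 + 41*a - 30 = (a - 6)*(a - 5)*(a - 1)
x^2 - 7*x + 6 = (x - 6)*(x - 1)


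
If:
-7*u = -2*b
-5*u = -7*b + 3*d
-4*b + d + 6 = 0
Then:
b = 14/5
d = 26/5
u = 4/5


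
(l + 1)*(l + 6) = l^2 + 7*l + 6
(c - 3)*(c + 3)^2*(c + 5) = c^4 + 8*c^3 + 6*c^2 - 72*c - 135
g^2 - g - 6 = (g - 3)*(g + 2)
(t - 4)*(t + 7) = t^2 + 3*t - 28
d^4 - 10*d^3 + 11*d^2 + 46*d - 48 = (d - 8)*(d - 3)*(d - 1)*(d + 2)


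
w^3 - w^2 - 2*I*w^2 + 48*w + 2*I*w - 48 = (w - 1)*(w - 8*I)*(w + 6*I)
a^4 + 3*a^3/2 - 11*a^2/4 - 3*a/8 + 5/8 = (a - 1)*(a - 1/2)*(a + 1/2)*(a + 5/2)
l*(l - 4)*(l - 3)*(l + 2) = l^4 - 5*l^3 - 2*l^2 + 24*l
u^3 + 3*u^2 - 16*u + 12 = (u - 2)*(u - 1)*(u + 6)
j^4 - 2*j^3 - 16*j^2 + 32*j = j*(j - 4)*(j - 2)*(j + 4)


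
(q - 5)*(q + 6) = q^2 + q - 30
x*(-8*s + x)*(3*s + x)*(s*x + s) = -24*s^3*x^2 - 24*s^3*x - 5*s^2*x^3 - 5*s^2*x^2 + s*x^4 + s*x^3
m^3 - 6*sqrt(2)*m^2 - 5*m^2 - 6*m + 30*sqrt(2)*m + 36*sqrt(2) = (m - 6)*(m + 1)*(m - 6*sqrt(2))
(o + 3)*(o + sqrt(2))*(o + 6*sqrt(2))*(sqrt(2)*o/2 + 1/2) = sqrt(2)*o^4/2 + 3*sqrt(2)*o^3/2 + 15*o^3/2 + 19*sqrt(2)*o^2/2 + 45*o^2/2 + 6*o + 57*sqrt(2)*o/2 + 18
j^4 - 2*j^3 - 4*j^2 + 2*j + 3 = (j - 3)*(j - 1)*(j + 1)^2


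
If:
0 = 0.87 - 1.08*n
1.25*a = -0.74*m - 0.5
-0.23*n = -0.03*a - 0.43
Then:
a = -8.16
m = 13.10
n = 0.81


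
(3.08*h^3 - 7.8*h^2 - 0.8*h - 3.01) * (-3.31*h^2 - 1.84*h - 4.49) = -10.1948*h^5 + 20.1508*h^4 + 3.1708*h^3 + 46.4571*h^2 + 9.1304*h + 13.5149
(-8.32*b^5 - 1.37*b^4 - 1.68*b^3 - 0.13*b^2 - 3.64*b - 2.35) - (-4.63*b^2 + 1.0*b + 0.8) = -8.32*b^5 - 1.37*b^4 - 1.68*b^3 + 4.5*b^2 - 4.64*b - 3.15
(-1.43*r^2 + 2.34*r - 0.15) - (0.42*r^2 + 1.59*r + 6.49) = -1.85*r^2 + 0.75*r - 6.64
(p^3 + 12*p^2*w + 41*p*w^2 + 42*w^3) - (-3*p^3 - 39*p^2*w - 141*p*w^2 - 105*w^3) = 4*p^3 + 51*p^2*w + 182*p*w^2 + 147*w^3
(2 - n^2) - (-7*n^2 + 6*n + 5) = 6*n^2 - 6*n - 3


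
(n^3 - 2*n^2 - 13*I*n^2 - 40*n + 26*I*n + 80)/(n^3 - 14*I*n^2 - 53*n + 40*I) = (n - 2)/(n - I)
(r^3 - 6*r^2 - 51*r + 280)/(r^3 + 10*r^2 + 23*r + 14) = (r^2 - 13*r + 40)/(r^2 + 3*r + 2)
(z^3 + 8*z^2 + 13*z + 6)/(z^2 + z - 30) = (z^2 + 2*z + 1)/(z - 5)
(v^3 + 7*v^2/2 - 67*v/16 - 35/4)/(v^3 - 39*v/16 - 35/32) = 2*(v + 4)/(2*v + 1)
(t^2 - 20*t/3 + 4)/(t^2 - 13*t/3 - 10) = (3*t - 2)/(3*t + 5)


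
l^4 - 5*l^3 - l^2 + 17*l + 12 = (l - 4)*(l - 3)*(l + 1)^2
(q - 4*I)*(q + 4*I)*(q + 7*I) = q^3 + 7*I*q^2 + 16*q + 112*I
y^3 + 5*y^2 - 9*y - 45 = (y - 3)*(y + 3)*(y + 5)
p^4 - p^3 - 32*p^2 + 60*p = p*(p - 5)*(p - 2)*(p + 6)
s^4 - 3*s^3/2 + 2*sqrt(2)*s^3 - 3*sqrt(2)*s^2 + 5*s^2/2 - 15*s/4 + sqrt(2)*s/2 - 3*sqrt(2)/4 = (s - 3/2)*(s + sqrt(2)/2)^2*(s + sqrt(2))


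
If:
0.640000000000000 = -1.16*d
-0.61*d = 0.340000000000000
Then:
No Solution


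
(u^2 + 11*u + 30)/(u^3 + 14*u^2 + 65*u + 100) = (u + 6)/(u^2 + 9*u + 20)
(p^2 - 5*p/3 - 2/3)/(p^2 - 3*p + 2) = (p + 1/3)/(p - 1)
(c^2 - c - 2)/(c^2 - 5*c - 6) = (c - 2)/(c - 6)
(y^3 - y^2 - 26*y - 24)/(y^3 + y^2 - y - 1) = (y^2 - 2*y - 24)/(y^2 - 1)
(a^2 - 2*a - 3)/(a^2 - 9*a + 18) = (a + 1)/(a - 6)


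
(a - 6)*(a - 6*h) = a^2 - 6*a*h - 6*a + 36*h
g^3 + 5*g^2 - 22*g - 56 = (g - 4)*(g + 2)*(g + 7)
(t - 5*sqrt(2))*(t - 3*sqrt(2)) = t^2 - 8*sqrt(2)*t + 30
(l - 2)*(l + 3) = l^2 + l - 6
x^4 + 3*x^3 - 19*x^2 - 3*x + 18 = (x - 3)*(x - 1)*(x + 1)*(x + 6)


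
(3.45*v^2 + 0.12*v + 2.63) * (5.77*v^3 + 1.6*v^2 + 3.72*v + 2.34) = 19.9065*v^5 + 6.2124*v^4 + 28.2011*v^3 + 12.7274*v^2 + 10.0644*v + 6.1542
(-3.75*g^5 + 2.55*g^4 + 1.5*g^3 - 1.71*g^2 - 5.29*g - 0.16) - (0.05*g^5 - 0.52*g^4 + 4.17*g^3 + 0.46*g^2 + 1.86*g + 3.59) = -3.8*g^5 + 3.07*g^4 - 2.67*g^3 - 2.17*g^2 - 7.15*g - 3.75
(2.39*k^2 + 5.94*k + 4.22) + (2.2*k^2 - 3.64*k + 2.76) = 4.59*k^2 + 2.3*k + 6.98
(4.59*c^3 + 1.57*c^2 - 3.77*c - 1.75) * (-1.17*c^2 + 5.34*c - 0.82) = -5.3703*c^5 + 22.6737*c^4 + 9.0309*c^3 - 19.3717*c^2 - 6.2536*c + 1.435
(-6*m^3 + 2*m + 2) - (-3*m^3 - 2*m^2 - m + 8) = -3*m^3 + 2*m^2 + 3*m - 6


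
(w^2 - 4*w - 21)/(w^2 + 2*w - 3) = (w - 7)/(w - 1)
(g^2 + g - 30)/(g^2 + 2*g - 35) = (g + 6)/(g + 7)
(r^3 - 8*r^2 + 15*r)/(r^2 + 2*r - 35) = r*(r - 3)/(r + 7)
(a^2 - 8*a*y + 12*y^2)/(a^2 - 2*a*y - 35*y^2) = (-a^2 + 8*a*y - 12*y^2)/(-a^2 + 2*a*y + 35*y^2)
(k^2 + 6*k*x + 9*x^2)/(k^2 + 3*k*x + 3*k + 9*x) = (k + 3*x)/(k + 3)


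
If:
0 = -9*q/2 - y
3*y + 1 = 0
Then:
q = 2/27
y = -1/3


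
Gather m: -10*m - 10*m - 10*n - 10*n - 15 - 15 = -20*m - 20*n - 30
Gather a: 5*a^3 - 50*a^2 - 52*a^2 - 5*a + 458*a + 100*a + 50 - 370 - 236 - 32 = 5*a^3 - 102*a^2 + 553*a - 588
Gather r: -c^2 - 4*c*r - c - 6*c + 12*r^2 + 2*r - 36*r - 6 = -c^2 - 7*c + 12*r^2 + r*(-4*c - 34) - 6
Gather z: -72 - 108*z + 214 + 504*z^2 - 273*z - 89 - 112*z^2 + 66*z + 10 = 392*z^2 - 315*z + 63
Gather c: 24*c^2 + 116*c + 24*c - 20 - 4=24*c^2 + 140*c - 24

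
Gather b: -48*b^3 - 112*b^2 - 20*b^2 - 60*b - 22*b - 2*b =-48*b^3 - 132*b^2 - 84*b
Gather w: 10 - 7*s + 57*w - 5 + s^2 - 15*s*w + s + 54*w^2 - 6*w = s^2 - 6*s + 54*w^2 + w*(51 - 15*s) + 5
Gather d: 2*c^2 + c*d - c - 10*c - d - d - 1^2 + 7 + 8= 2*c^2 - 11*c + d*(c - 2) + 14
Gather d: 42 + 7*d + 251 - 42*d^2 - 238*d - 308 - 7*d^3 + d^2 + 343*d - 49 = -7*d^3 - 41*d^2 + 112*d - 64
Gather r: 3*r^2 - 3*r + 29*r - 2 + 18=3*r^2 + 26*r + 16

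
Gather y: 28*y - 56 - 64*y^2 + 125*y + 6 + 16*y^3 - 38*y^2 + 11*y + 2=16*y^3 - 102*y^2 + 164*y - 48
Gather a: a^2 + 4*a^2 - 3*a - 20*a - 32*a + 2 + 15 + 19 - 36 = 5*a^2 - 55*a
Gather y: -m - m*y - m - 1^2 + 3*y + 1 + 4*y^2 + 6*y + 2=-2*m + 4*y^2 + y*(9 - m) + 2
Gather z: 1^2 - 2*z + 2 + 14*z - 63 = 12*z - 60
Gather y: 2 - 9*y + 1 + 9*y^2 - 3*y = 9*y^2 - 12*y + 3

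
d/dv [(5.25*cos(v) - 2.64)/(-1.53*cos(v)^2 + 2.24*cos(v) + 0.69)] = (-8.0325*cos(v)^2 + 8.0784*cos(v) - 9.5361)*sin(v)/(2.3409*cos(v)^4 - 6.8544*cos(v)^3 + 2.9062*cos(v)^2 + 3.0912*cos(v) + 0.4761)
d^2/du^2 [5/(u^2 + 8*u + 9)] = 10*(-u^2 - 8*u + 4*(u + 4)^2 - 9)/(u^2 + 8*u + 9)^3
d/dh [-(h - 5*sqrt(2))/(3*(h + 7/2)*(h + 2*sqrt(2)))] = 2*(2*(h - 5*sqrt(2))*(h + 2*sqrt(2)) + (h - 5*sqrt(2))*(2*h + 7) - (h + 2*sqrt(2))*(2*h + 7))/(3*(h + 2*sqrt(2))^2*(2*h + 7)^2)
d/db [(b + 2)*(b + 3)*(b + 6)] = 3*b^2 + 22*b + 36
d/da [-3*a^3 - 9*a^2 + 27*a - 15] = -9*a^2 - 18*a + 27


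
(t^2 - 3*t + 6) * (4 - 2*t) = -2*t^3 + 10*t^2 - 24*t + 24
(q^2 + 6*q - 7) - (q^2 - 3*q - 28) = 9*q + 21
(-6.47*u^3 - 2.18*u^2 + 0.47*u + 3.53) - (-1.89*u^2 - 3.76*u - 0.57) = -6.47*u^3 - 0.29*u^2 + 4.23*u + 4.1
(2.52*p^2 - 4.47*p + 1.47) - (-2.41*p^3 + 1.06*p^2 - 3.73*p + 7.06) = 2.41*p^3 + 1.46*p^2 - 0.74*p - 5.59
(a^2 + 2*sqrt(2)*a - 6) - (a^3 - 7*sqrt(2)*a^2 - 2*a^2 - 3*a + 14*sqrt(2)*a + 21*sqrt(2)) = -a^3 + 3*a^2 + 7*sqrt(2)*a^2 - 12*sqrt(2)*a + 3*a - 21*sqrt(2) - 6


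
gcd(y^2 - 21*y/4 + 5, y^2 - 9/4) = 1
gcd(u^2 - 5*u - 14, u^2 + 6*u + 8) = u + 2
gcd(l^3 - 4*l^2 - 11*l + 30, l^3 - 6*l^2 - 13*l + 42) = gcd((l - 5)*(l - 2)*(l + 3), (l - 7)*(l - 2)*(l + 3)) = l^2 + l - 6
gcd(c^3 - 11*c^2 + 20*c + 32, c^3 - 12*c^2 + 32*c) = c^2 - 12*c + 32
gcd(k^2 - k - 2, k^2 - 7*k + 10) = k - 2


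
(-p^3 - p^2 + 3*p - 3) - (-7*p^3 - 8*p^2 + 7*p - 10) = 6*p^3 + 7*p^2 - 4*p + 7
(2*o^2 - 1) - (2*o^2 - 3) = 2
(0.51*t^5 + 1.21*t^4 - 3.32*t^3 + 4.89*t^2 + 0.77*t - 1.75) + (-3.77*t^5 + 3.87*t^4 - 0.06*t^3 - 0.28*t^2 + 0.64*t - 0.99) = -3.26*t^5 + 5.08*t^4 - 3.38*t^3 + 4.61*t^2 + 1.41*t - 2.74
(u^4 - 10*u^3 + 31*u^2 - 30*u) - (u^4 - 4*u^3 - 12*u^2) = -6*u^3 + 43*u^2 - 30*u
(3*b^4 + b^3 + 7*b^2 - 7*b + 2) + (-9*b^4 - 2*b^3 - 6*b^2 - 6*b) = -6*b^4 - b^3 + b^2 - 13*b + 2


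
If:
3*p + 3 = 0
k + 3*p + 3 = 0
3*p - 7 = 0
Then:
No Solution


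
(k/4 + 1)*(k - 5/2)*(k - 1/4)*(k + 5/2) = k^4/4 + 15*k^3/16 - 29*k^2/16 - 375*k/64 + 25/16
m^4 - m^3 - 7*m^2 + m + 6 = (m - 3)*(m - 1)*(m + 1)*(m + 2)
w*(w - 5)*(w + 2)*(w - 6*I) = w^4 - 3*w^3 - 6*I*w^3 - 10*w^2 + 18*I*w^2 + 60*I*w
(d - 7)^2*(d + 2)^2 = d^4 - 10*d^3 - 3*d^2 + 140*d + 196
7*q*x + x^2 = x*(7*q + x)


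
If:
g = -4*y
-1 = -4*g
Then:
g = 1/4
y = -1/16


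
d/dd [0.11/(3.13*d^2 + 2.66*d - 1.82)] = (-0.6886*d - 0.2926)/(3.13*d^2 + 2.66*d - 1.82)^2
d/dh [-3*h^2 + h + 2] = 1 - 6*h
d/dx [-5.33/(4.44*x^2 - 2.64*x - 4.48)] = (47.3304*x - 14.0712)/(-4.44*x^2 + 2.64*x + 4.48)^2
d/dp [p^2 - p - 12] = 2*p - 1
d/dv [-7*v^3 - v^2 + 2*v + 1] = -21*v^2 - 2*v + 2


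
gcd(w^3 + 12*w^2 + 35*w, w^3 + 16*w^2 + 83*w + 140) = w^2 + 12*w + 35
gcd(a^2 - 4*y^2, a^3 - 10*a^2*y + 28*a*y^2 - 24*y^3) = -a + 2*y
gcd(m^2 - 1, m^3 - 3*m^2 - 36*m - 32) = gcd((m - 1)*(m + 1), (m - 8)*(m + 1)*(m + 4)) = m + 1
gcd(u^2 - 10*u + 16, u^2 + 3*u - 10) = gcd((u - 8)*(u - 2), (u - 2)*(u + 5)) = u - 2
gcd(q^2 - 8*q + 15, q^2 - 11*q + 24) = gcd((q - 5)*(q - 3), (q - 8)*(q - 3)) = q - 3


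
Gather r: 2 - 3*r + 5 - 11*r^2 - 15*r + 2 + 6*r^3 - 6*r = 6*r^3 - 11*r^2 - 24*r + 9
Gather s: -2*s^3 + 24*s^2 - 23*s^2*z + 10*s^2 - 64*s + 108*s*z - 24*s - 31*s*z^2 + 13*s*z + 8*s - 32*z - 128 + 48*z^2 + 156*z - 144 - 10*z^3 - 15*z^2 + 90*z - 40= -2*s^3 + s^2*(34 - 23*z) + s*(-31*z^2 + 121*z - 80) - 10*z^3 + 33*z^2 + 214*z - 312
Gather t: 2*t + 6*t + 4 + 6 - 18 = 8*t - 8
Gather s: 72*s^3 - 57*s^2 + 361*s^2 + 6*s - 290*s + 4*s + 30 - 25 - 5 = 72*s^3 + 304*s^2 - 280*s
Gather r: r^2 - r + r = r^2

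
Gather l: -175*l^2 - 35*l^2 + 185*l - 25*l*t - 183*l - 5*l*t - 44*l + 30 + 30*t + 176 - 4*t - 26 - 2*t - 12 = -210*l^2 + l*(-30*t - 42) + 24*t + 168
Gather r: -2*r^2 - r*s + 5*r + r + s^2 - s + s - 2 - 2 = -2*r^2 + r*(6 - s) + s^2 - 4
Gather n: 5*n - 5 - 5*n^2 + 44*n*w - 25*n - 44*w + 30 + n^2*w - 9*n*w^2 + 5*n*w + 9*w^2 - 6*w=n^2*(w - 5) + n*(-9*w^2 + 49*w - 20) + 9*w^2 - 50*w + 25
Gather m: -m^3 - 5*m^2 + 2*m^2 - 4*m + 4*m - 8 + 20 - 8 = -m^3 - 3*m^2 + 4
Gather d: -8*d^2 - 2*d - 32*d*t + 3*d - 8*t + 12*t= -8*d^2 + d*(1 - 32*t) + 4*t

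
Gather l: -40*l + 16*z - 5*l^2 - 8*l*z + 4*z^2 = -5*l^2 + l*(-8*z - 40) + 4*z^2 + 16*z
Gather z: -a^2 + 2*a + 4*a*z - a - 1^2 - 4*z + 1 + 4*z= -a^2 + 4*a*z + a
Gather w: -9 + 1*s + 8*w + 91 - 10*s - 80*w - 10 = -9*s - 72*w + 72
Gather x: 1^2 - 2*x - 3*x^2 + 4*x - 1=-3*x^2 + 2*x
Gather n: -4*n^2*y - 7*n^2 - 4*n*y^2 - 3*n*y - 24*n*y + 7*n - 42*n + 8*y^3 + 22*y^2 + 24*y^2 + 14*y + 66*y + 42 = n^2*(-4*y - 7) + n*(-4*y^2 - 27*y - 35) + 8*y^3 + 46*y^2 + 80*y + 42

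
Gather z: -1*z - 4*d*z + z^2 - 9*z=z^2 + z*(-4*d - 10)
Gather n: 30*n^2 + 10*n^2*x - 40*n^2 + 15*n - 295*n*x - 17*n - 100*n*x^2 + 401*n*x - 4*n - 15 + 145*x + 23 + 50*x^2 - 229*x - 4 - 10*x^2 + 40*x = n^2*(10*x - 10) + n*(-100*x^2 + 106*x - 6) + 40*x^2 - 44*x + 4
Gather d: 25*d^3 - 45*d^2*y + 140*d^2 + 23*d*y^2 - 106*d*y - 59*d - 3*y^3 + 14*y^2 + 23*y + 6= 25*d^3 + d^2*(140 - 45*y) + d*(23*y^2 - 106*y - 59) - 3*y^3 + 14*y^2 + 23*y + 6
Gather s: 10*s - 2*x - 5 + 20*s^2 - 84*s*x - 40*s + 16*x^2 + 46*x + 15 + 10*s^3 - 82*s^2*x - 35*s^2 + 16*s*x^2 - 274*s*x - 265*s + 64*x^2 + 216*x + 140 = 10*s^3 + s^2*(-82*x - 15) + s*(16*x^2 - 358*x - 295) + 80*x^2 + 260*x + 150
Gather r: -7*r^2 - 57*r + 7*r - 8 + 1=-7*r^2 - 50*r - 7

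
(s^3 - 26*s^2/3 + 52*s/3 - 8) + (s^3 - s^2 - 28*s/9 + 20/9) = 2*s^3 - 29*s^2/3 + 128*s/9 - 52/9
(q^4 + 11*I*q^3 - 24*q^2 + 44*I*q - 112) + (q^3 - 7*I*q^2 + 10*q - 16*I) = q^4 + q^3 + 11*I*q^3 - 24*q^2 - 7*I*q^2 + 10*q + 44*I*q - 112 - 16*I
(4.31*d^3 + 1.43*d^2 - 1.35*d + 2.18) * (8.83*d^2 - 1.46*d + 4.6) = 38.0573*d^5 + 6.3343*d^4 + 5.8177*d^3 + 27.7984*d^2 - 9.3928*d + 10.028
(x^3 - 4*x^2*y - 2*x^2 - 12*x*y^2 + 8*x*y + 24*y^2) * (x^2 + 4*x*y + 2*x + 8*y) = x^5 - 28*x^3*y^2 - 4*x^3 - 48*x^2*y^3 + 112*x*y^2 + 192*y^3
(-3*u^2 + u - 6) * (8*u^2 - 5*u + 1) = -24*u^4 + 23*u^3 - 56*u^2 + 31*u - 6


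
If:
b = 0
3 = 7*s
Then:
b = 0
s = 3/7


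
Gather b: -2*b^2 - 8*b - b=-2*b^2 - 9*b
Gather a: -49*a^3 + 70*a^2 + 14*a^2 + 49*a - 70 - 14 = -49*a^3 + 84*a^2 + 49*a - 84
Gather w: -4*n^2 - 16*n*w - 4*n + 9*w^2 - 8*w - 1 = -4*n^2 - 4*n + 9*w^2 + w*(-16*n - 8) - 1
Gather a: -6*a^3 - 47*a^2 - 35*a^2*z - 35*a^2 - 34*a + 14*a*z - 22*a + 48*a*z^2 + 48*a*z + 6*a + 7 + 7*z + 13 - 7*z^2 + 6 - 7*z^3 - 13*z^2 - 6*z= -6*a^3 + a^2*(-35*z - 82) + a*(48*z^2 + 62*z - 50) - 7*z^3 - 20*z^2 + z + 26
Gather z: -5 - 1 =-6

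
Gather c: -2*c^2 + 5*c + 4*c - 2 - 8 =-2*c^2 + 9*c - 10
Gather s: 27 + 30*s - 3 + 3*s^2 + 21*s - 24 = 3*s^2 + 51*s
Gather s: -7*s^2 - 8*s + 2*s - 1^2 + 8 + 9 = -7*s^2 - 6*s + 16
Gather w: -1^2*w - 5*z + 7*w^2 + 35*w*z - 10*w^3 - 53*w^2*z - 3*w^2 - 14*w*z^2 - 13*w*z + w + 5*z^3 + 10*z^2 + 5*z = -10*w^3 + w^2*(4 - 53*z) + w*(-14*z^2 + 22*z) + 5*z^3 + 10*z^2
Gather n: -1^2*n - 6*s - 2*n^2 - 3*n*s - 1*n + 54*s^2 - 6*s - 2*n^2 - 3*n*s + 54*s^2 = -4*n^2 + n*(-6*s - 2) + 108*s^2 - 12*s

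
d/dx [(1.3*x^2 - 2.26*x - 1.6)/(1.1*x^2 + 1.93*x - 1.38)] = (4.995*x^2 - 0.0679999999999996*x + 6.2068)/(1.21*x^4 + 4.246*x^3 + 0.6889*x^2 - 5.3268*x + 1.9044)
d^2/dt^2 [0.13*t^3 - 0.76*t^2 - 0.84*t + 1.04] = 0.78*t - 1.52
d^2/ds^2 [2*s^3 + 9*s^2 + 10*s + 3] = 12*s + 18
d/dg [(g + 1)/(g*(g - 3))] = (-g^2 - 2*g + 3)/(g^2*(g^2 - 6*g + 9))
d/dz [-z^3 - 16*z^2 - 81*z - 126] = -3*z^2 - 32*z - 81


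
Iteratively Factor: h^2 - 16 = (h - 4)*(h + 4)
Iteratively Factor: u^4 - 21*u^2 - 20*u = (u + 1)*(u^3 - u^2 - 20*u) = u*(u + 1)*(u^2 - u - 20) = u*(u + 1)*(u + 4)*(u - 5)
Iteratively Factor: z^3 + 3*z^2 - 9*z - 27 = (z + 3)*(z^2 - 9) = (z + 3)^2*(z - 3)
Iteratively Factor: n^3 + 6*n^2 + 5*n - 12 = (n - 1)*(n^2 + 7*n + 12) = (n - 1)*(n + 4)*(n + 3)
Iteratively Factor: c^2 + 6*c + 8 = (c + 4)*(c + 2)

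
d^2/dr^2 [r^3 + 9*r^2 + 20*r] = 6*r + 18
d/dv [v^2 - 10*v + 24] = 2*v - 10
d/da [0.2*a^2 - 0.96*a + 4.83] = 0.4*a - 0.96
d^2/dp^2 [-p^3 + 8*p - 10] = -6*p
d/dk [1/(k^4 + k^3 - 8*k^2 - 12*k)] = (-4*k^3 - 3*k^2 + 16*k + 12)/(k^2*(k^3 + k^2 - 8*k - 12)^2)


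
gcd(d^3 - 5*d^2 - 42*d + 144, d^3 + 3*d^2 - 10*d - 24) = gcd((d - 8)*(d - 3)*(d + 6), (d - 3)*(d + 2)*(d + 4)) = d - 3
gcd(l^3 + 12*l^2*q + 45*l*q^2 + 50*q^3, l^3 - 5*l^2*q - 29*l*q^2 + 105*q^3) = l + 5*q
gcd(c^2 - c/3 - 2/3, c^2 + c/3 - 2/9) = c + 2/3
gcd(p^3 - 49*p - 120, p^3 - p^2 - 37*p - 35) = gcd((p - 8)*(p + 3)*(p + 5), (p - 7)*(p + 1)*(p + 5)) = p + 5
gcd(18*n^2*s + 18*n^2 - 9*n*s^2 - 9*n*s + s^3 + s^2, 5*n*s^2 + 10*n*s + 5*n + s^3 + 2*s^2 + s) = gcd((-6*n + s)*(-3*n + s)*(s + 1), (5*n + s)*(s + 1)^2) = s + 1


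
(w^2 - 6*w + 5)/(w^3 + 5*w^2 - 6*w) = (w - 5)/(w*(w + 6))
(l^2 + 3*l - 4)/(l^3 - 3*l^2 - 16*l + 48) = (l - 1)/(l^2 - 7*l + 12)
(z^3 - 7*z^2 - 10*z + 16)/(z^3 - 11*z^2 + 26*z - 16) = (z + 2)/(z - 2)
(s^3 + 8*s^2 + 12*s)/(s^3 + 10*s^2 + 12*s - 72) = s*(s + 2)/(s^2 + 4*s - 12)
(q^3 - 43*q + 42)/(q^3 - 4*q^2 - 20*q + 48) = (q^2 + 6*q - 7)/(q^2 + 2*q - 8)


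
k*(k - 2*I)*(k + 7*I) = k^3 + 5*I*k^2 + 14*k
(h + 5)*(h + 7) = h^2 + 12*h + 35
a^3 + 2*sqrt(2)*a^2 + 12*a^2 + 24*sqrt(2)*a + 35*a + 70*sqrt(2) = (a + 5)*(a + 7)*(a + 2*sqrt(2))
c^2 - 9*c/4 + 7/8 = (c - 7/4)*(c - 1/2)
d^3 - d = d*(d - 1)*(d + 1)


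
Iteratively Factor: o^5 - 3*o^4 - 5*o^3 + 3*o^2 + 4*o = (o + 1)*(o^4 - 4*o^3 - o^2 + 4*o) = o*(o + 1)*(o^3 - 4*o^2 - o + 4) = o*(o - 4)*(o + 1)*(o^2 - 1) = o*(o - 4)*(o + 1)^2*(o - 1)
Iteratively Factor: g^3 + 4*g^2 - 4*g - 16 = (g - 2)*(g^2 + 6*g + 8) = (g - 2)*(g + 2)*(g + 4)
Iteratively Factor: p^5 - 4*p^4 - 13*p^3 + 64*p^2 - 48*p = (p - 3)*(p^4 - p^3 - 16*p^2 + 16*p) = (p - 3)*(p + 4)*(p^3 - 5*p^2 + 4*p) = (p - 4)*(p - 3)*(p + 4)*(p^2 - p) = (p - 4)*(p - 3)*(p - 1)*(p + 4)*(p)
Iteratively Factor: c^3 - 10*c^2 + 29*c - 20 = (c - 4)*(c^2 - 6*c + 5) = (c - 5)*(c - 4)*(c - 1)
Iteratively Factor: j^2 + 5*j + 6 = (j + 3)*(j + 2)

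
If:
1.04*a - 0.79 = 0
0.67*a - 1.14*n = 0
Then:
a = 0.76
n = 0.45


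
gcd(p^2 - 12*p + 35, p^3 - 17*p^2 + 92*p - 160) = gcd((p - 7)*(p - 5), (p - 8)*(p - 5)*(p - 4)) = p - 5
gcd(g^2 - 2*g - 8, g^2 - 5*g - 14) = g + 2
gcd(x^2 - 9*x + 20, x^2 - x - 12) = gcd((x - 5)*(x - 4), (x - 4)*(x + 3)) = x - 4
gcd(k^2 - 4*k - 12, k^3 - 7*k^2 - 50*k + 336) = k - 6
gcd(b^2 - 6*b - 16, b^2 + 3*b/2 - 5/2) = 1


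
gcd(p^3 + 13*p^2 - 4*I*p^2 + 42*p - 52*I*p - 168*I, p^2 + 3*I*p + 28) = p - 4*I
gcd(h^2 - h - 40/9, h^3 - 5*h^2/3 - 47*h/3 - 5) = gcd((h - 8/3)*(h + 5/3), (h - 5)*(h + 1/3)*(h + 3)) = 1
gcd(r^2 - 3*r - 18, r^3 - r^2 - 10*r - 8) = 1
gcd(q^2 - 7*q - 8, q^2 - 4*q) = 1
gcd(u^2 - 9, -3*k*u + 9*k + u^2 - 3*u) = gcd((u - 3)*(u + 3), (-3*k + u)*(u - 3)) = u - 3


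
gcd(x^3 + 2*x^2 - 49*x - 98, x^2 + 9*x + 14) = x^2 + 9*x + 14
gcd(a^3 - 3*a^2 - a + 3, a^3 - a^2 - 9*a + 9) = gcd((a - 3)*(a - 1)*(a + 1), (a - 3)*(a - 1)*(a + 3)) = a^2 - 4*a + 3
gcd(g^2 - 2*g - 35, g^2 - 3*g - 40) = g + 5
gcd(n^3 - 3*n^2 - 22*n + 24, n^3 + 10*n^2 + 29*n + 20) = n + 4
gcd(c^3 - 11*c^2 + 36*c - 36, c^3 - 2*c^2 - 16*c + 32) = c - 2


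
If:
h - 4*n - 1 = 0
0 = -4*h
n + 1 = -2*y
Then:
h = 0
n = -1/4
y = -3/8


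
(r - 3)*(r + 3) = r^2 - 9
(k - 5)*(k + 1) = k^2 - 4*k - 5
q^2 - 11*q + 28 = (q - 7)*(q - 4)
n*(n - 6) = n^2 - 6*n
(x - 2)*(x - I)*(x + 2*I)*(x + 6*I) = x^4 - 2*x^3 + 7*I*x^3 - 4*x^2 - 14*I*x^2 + 8*x + 12*I*x - 24*I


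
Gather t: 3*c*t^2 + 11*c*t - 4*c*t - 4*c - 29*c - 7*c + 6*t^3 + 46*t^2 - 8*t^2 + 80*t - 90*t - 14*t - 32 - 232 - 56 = -40*c + 6*t^3 + t^2*(3*c + 38) + t*(7*c - 24) - 320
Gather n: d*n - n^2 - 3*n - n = -n^2 + n*(d - 4)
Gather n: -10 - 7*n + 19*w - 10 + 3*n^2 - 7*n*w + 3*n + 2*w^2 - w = 3*n^2 + n*(-7*w - 4) + 2*w^2 + 18*w - 20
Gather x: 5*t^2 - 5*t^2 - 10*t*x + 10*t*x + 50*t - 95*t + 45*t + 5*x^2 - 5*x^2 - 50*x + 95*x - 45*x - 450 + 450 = 0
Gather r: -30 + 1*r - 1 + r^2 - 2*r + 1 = r^2 - r - 30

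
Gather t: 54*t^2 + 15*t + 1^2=54*t^2 + 15*t + 1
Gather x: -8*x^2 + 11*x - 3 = -8*x^2 + 11*x - 3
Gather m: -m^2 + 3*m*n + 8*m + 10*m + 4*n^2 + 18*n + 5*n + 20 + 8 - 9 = -m^2 + m*(3*n + 18) + 4*n^2 + 23*n + 19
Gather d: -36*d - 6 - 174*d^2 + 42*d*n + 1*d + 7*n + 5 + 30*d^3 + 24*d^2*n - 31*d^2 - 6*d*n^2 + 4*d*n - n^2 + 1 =30*d^3 + d^2*(24*n - 205) + d*(-6*n^2 + 46*n - 35) - n^2 + 7*n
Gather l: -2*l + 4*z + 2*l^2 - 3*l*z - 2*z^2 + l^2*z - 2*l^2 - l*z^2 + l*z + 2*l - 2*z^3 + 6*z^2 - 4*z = l^2*z + l*(-z^2 - 2*z) - 2*z^3 + 4*z^2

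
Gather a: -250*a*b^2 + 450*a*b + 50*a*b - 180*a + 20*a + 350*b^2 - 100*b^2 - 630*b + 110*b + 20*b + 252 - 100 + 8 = a*(-250*b^2 + 500*b - 160) + 250*b^2 - 500*b + 160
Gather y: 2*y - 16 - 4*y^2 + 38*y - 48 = -4*y^2 + 40*y - 64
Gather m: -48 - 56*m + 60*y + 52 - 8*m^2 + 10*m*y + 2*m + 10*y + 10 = -8*m^2 + m*(10*y - 54) + 70*y + 14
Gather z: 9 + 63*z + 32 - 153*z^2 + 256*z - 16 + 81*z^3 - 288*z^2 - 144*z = 81*z^3 - 441*z^2 + 175*z + 25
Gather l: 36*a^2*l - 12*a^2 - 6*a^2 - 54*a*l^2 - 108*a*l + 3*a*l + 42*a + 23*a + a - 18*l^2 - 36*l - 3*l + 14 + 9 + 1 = -18*a^2 + 66*a + l^2*(-54*a - 18) + l*(36*a^2 - 105*a - 39) + 24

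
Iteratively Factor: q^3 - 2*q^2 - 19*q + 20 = (q + 4)*(q^2 - 6*q + 5) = (q - 1)*(q + 4)*(q - 5)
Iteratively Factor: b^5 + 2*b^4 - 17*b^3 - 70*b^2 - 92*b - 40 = (b + 2)*(b^4 - 17*b^2 - 36*b - 20) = (b - 5)*(b + 2)*(b^3 + 5*b^2 + 8*b + 4) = (b - 5)*(b + 2)^2*(b^2 + 3*b + 2) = (b - 5)*(b + 2)^3*(b + 1)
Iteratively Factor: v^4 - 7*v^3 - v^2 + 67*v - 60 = (v - 4)*(v^3 - 3*v^2 - 13*v + 15) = (v - 4)*(v - 1)*(v^2 - 2*v - 15) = (v - 4)*(v - 1)*(v + 3)*(v - 5)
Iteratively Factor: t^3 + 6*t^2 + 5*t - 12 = (t + 4)*(t^2 + 2*t - 3) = (t - 1)*(t + 4)*(t + 3)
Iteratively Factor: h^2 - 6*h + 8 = (h - 2)*(h - 4)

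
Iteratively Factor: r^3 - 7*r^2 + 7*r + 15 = (r - 3)*(r^2 - 4*r - 5) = (r - 3)*(r + 1)*(r - 5)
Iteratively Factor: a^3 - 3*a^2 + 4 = (a - 2)*(a^2 - a - 2) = (a - 2)*(a + 1)*(a - 2)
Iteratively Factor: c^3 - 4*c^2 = (c)*(c^2 - 4*c) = c^2*(c - 4)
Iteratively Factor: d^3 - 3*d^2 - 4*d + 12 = (d - 3)*(d^2 - 4) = (d - 3)*(d + 2)*(d - 2)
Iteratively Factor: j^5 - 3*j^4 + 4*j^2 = (j + 1)*(j^4 - 4*j^3 + 4*j^2) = (j - 2)*(j + 1)*(j^3 - 2*j^2) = j*(j - 2)*(j + 1)*(j^2 - 2*j) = j^2*(j - 2)*(j + 1)*(j - 2)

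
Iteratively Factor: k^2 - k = (k - 1)*(k)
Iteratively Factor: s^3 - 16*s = (s + 4)*(s^2 - 4*s) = s*(s + 4)*(s - 4)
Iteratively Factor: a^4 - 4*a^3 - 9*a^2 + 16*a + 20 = (a - 5)*(a^3 + a^2 - 4*a - 4) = (a - 5)*(a + 1)*(a^2 - 4) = (a - 5)*(a + 1)*(a + 2)*(a - 2)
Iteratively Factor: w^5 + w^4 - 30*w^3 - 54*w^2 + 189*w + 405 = (w - 3)*(w^4 + 4*w^3 - 18*w^2 - 108*w - 135) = (w - 5)*(w - 3)*(w^3 + 9*w^2 + 27*w + 27) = (w - 5)*(w - 3)*(w + 3)*(w^2 + 6*w + 9) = (w - 5)*(w - 3)*(w + 3)^2*(w + 3)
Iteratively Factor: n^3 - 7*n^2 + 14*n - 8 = (n - 2)*(n^2 - 5*n + 4) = (n - 2)*(n - 1)*(n - 4)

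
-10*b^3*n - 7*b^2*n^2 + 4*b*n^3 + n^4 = n*(-2*b + n)*(b + n)*(5*b + n)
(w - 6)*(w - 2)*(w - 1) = w^3 - 9*w^2 + 20*w - 12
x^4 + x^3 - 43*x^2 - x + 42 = (x - 6)*(x - 1)*(x + 1)*(x + 7)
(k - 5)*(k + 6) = k^2 + k - 30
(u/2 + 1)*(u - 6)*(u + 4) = u^3/2 - 14*u - 24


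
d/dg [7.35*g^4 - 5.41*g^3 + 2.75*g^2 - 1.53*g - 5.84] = 29.4*g^3 - 16.23*g^2 + 5.5*g - 1.53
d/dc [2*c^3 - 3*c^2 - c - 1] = 6*c^2 - 6*c - 1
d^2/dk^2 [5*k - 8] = 0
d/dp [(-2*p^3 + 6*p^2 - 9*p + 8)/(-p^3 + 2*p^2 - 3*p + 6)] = 2*(p^4 - 3*p^3 - 6*p^2 + 20*p - 15)/(p^6 - 4*p^5 + 10*p^4 - 24*p^3 + 33*p^2 - 36*p + 36)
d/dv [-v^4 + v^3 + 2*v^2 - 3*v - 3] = -4*v^3 + 3*v^2 + 4*v - 3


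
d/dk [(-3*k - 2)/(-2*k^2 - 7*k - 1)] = (6*k^2 + 21*k - (3*k + 2)*(4*k + 7) + 3)/(2*k^2 + 7*k + 1)^2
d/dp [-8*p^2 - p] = -16*p - 1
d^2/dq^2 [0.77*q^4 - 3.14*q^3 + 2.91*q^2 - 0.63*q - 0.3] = 9.24*q^2 - 18.84*q + 5.82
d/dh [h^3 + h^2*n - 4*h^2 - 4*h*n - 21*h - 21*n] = 3*h^2 + 2*h*n - 8*h - 4*n - 21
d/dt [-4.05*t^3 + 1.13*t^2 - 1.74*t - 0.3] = -12.15*t^2 + 2.26*t - 1.74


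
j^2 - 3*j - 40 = (j - 8)*(j + 5)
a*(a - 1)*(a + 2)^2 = a^4 + 3*a^3 - 4*a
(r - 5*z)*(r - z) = r^2 - 6*r*z + 5*z^2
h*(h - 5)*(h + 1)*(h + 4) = h^4 - 21*h^2 - 20*h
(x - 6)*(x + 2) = x^2 - 4*x - 12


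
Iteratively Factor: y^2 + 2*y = (y + 2)*(y)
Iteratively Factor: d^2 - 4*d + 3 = (d - 1)*(d - 3)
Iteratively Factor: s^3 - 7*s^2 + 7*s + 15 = (s - 5)*(s^2 - 2*s - 3) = (s - 5)*(s - 3)*(s + 1)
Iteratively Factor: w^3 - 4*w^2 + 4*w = (w - 2)*(w^2 - 2*w) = (w - 2)^2*(w)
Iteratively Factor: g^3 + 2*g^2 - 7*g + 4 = (g - 1)*(g^2 + 3*g - 4) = (g - 1)^2*(g + 4)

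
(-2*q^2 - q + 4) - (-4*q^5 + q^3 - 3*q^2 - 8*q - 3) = 4*q^5 - q^3 + q^2 + 7*q + 7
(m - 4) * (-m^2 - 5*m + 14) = -m^3 - m^2 + 34*m - 56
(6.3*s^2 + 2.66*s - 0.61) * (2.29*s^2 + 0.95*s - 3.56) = 14.427*s^4 + 12.0764*s^3 - 21.2979*s^2 - 10.0491*s + 2.1716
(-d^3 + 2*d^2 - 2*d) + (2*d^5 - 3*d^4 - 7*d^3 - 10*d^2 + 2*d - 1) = 2*d^5 - 3*d^4 - 8*d^3 - 8*d^2 - 1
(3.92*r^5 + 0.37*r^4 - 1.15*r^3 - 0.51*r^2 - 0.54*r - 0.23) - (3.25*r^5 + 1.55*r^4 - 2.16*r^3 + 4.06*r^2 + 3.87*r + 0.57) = 0.67*r^5 - 1.18*r^4 + 1.01*r^3 - 4.57*r^2 - 4.41*r - 0.8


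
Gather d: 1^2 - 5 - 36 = -40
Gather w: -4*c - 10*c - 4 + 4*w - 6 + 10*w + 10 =-14*c + 14*w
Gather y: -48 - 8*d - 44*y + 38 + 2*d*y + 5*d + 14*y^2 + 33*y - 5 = -3*d + 14*y^2 + y*(2*d - 11) - 15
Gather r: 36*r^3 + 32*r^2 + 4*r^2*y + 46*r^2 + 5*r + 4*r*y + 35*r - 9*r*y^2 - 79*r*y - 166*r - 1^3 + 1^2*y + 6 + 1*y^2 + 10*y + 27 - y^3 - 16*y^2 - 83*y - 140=36*r^3 + r^2*(4*y + 78) + r*(-9*y^2 - 75*y - 126) - y^3 - 15*y^2 - 72*y - 108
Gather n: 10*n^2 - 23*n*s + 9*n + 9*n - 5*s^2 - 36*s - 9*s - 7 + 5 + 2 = 10*n^2 + n*(18 - 23*s) - 5*s^2 - 45*s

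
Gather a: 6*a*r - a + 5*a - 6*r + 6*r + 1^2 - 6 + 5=a*(6*r + 4)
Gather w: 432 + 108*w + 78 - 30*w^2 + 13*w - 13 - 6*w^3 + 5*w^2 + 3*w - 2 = -6*w^3 - 25*w^2 + 124*w + 495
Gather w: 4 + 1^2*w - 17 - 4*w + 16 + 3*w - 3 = 0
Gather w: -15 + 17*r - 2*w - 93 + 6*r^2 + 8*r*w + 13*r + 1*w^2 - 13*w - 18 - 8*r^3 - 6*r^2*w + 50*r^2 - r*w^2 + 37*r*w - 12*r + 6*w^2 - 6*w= -8*r^3 + 56*r^2 + 18*r + w^2*(7 - r) + w*(-6*r^2 + 45*r - 21) - 126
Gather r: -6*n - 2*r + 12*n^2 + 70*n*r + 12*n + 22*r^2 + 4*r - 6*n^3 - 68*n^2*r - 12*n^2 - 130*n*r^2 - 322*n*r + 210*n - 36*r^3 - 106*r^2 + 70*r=-6*n^3 + 216*n - 36*r^3 + r^2*(-130*n - 84) + r*(-68*n^2 - 252*n + 72)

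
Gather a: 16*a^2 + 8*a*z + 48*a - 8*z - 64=16*a^2 + a*(8*z + 48) - 8*z - 64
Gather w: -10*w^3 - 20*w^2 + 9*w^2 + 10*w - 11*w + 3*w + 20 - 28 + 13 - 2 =-10*w^3 - 11*w^2 + 2*w + 3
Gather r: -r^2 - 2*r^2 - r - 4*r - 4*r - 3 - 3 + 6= -3*r^2 - 9*r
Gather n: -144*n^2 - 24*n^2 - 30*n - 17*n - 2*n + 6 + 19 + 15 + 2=-168*n^2 - 49*n + 42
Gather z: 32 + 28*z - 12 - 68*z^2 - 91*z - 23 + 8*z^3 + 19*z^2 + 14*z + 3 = 8*z^3 - 49*z^2 - 49*z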